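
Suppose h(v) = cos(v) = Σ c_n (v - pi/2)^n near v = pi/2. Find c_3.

[(v - pi/2)^0] = 0;  [(v - pi/2)^1] = -1;  [(v - pi/2)^2] = 0;  [(v - pi/2)^3] = 1/6.

1/6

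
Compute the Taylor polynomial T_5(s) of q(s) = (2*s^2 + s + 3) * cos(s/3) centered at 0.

Multiply each power in the prefactor through the base expansion.
[s^0] = 3;  [s^1] = 1;  [s^2] = 11/6;  [s^3] = -1/18;  [s^4] = -71/648;  [s^5] = 1/1944.

s^5/1944 - 71*s^4/648 - s^3/18 + 11*s^2/6 + s + 3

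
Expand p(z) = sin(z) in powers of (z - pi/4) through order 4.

sqrt(2)*(z - pi/4)^4/48 - sqrt(2)*(z - pi/4)^3/12 - sqrt(2)*(z - pi/4)^2/4 + sqrt(2)*(z - pi/4)/2 + sqrt(2)/2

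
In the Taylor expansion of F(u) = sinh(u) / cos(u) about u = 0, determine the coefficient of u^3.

Divide the numerator series by the denominator series (power-series long division).
F(0) = 0
F′(0) = 1
F′′(0) = 0
F′′′(0) = 4

2/3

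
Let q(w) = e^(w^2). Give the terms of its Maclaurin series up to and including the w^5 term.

Use the known series and substitute for the argument.

w^4/2 + w^2 + 1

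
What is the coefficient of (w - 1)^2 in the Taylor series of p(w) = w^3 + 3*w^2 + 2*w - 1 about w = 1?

Compute the successive derivatives at the expansion point and divide by k!.
[(w - 1)^0] = 5;  [(w - 1)^1] = 11;  [(w - 1)^2] = 6.

6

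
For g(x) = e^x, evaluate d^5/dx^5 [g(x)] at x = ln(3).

The coefficient of (x - ln(3))^5 in the expansion is 1/40, so g^(5)(ln(3)) = 5! * (1/40) = 3.

3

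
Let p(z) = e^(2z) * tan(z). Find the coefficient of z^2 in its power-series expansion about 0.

2

Multiply the two series term by term and collect like powers.
So c_2 = p′′(0)/2! = 2.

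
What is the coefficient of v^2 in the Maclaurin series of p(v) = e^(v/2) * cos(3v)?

-35/8

Multiply the two series term by term and collect like powers.
[v^0] = 1;  [v^1] = 1/2;  [v^2] = -35/8.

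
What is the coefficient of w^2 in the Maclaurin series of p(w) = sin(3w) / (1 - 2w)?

Multiply the two series term by term and collect like powers.
p(0) = 0
p′(0) = 3
p′′(0) = 12
Then c_k = p^(k)(0)/k! gives each Taylor coefficient.

6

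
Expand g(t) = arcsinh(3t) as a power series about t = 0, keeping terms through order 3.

-9*t^3/2 + 3*t

Use the known series and substitute for the argument.
g(0) = 0
g′(0) = 3
g′′(0) = 0
g′′′(0) = -27
The Taylor polynomial is Σ g^(k)(0)/k! · t^k.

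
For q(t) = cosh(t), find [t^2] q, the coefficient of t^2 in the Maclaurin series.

Apply the Taylor formula c_k = f^(k)(a)/k!.
q(0) = 1
q′(0) = 0
q′′(0) = 1

1/2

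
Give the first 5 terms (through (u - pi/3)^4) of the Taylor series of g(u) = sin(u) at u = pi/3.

Differentiate repeatedly and evaluate at the center.
g(pi/3) = sqrt(3)/2
g′(pi/3) = 1/2
g′′(pi/3) = -sqrt(3)/2
g′′′(pi/3) = -1/2
g^(4)(pi/3) = sqrt(3)/2
The Taylor polynomial is Σ g^(k)(pi/3)/k! · (u - pi/3)^k.

sqrt(3)*(u - pi/3)^4/48 - (u - pi/3)^3/12 - sqrt(3)*(u - pi/3)^2/4 + (u - pi/3)/2 + sqrt(3)/2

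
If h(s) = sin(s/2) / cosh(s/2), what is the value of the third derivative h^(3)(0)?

-1/2

Divide the numerator series by the denominator series (power-series long division).
From the series, [s^3] h = -1/12; multiply by 3! = 6 to get -1/2.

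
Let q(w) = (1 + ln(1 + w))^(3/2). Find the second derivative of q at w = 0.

-3/4

Plug the Maclaurin series of the inner function into that of the outer and collect terms.
From the series, [w^2] q = -3/8; multiply by 2! = 2 to get -3/4.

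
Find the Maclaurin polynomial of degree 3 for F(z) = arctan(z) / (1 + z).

2*z^3/3 - z^2 + z

Write out both Maclaurin series and multiply, keeping only the needed powers.
[z^0] = 0;  [z^1] = 1;  [z^2] = -1;  [z^3] = 2/3.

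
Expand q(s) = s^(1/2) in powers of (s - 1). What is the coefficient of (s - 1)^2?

Apply the Taylor formula c_k = f^(k)(a)/k!.

-1/8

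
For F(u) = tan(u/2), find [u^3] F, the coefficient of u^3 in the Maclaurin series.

1/24

Use the known series and substitute for the argument.
F(0) = 0
F′(0) = 1/2
F′′(0) = 0
F′′′(0) = 1/4
So c_3 = F′′′(0)/3! = 1/24.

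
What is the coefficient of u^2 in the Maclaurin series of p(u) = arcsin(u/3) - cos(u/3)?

1/18

Expand each term separately and add.
p(0) = -1
p′(0) = 1/3
p′′(0) = 1/9
Dividing each by k! gives the coefficients c_0, ..., c_2.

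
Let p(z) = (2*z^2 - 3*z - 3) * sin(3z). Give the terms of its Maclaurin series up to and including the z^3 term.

Distribute the polynomial across the series and collect like powers.
p(0) = 0
p′(0) = -9
p′′(0) = -18
p′′′(0) = 117
Dividing each by k! gives the coefficients c_0, ..., c_3.

39*z^3/2 - 9*z^2 - 9*z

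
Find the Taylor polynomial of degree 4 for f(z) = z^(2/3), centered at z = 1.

-7*(z - 1)^4/243 + 4*(z - 1)^3/81 - (z - 1)^2/9 + 2*(z - 1)/3 + 1

[(z - 1)^0] = 1;  [(z - 1)^1] = 2/3;  [(z - 1)^2] = -1/9;  [(z - 1)^3] = 4/81;  [(z - 1)^4] = -7/243.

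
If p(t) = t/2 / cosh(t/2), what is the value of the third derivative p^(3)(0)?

-3/8

Write the quotient as an unknown series and match coefficients against numerator = denominator · series.
From the series, [t^3] p = -1/16; multiply by 3! = 6 to get -3/8.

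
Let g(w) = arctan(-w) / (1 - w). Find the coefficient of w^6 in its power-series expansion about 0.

Multiply the two series term by term and collect like powers.
So c_6 = g^(6)(0)/6! = -13/15.

-13/15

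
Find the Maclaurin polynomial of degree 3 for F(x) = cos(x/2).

F(0) = 1
F′(0) = 0
F′′(0) = -1/4
F′′′(0) = 0

1 - x^2/8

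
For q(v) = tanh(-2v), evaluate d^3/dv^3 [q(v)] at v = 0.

Use the known series and substitute for the argument.
From the series, [v^3] q = 8/3; multiply by 3! = 6 to get 16.

16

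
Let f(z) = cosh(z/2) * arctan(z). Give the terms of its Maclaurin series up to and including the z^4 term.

-5*z^3/24 + z

Multiply the two series term by term and collect like powers.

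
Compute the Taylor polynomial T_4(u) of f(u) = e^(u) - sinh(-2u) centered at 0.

Expand each term separately and add.
f(0) = 1
f′(0) = 3
f′′(0) = 1
f′′′(0) = 9
f^(4)(0) = 1
The Taylor polynomial is Σ f^(k)(0)/k! · u^k.

u^4/24 + 3*u^3/2 + u^2/2 + 3*u + 1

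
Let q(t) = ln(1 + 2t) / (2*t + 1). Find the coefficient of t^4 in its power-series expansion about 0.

-100/3

Use 1/(1 - r) = Σ r^k on the denominator, then take the Cauchy product.
q(0) = 0
q′(0) = 2
q′′(0) = -12
q′′′(0) = 88
q^(4)(0) = -800
The Taylor polynomial is Σ q^(k)(0)/k! · t^k.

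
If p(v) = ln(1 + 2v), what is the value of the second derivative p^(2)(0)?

-4

Differentiate repeatedly and evaluate at the center.
The coefficient of v^2 in the expansion is -2, so p′′(0) = 2! * (-2) = -4.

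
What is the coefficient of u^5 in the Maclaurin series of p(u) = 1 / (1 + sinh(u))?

-181/120

Write 1/(1+u) = 1 - u + u^2 - u^3 + ... and substitute the series for u.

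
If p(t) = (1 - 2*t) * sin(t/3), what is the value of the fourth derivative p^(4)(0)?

Distribute the polynomial across the series and collect like powers.
From the series, [t^4] p = 1/81; multiply by 4! = 24 to get 8/27.

8/27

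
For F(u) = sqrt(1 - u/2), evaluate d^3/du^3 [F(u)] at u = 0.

From the series, [u^3] F = -1/128; multiply by 3! = 6 to get -3/64.

-3/64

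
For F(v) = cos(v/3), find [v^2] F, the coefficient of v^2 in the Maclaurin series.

-1/18

F(0) = 1
F′(0) = 0
F′′(0) = -1/9
Then c_k = F^(k)(0)/k! gives each Taylor coefficient.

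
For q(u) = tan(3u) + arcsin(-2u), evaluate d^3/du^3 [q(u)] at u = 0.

46

Add the two expansions coefficient-wise.
From the series, [u^3] q = 23/3; multiply by 3! = 6 to get 46.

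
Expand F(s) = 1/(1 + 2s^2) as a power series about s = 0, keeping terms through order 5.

4*s^4 - 2*s^2 + 1

Differentiate repeatedly and evaluate at the center.
F(0) = 1
F′(0) = 0
F′′(0) = -4
F′′′(0) = 0
F^(4)(0) = 96
F^(5)(0) = 0
Then c_k = F^(k)(0)/k! gives each Taylor coefficient.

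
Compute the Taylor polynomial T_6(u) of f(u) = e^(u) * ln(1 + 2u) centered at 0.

Write out both Maclaurin series and multiply, keeping only the needed powers.
f(0) = 0
f′(0) = 2
f′′(0) = 0
f′′′(0) = 10
f^(4)(0) = -48
f^(5)(0) = 418
f^(6)(0) = -4240
The Taylor polynomial is Σ f^(k)(0)/k! · u^k.

-53*u^6/9 + 209*u^5/60 - 2*u^4 + 5*u^3/3 + 2*u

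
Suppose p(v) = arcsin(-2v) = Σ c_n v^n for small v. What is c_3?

-4/3

Apply the Taylor formula c_k = f^(k)(a)/k!.
p(0) = 0
p′(0) = -2
p′′(0) = 0
p′′′(0) = -8
So c_3 = p′′′(0)/3! = -4/3.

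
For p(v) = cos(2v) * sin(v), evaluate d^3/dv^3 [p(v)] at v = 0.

Expand each factor separately, then convolve coefficients.
From the series, [v^3] p = -13/6; multiply by 3! = 6 to get -13.

-13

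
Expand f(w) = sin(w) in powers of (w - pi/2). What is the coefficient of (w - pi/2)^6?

f(pi/2) = 1
f′(pi/2) = 0
f′′(pi/2) = -1
f′′′(pi/2) = 0
f^(4)(pi/2) = 1
f^(5)(pi/2) = 0
f^(6)(pi/2) = -1
The Taylor polynomial is Σ f^(k)(pi/2)/k! · (w - pi/2)^k.

-1/720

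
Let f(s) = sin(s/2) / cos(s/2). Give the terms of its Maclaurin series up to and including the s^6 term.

Divide the numerator series by the denominator series (power-series long division).
[s^0] = 0;  [s^1] = 1/2;  [s^2] = 0;  [s^3] = 1/24;  [s^4] = 0;  [s^5] = 1/240;  [s^6] = 0.

s^5/240 + s^3/24 + s/2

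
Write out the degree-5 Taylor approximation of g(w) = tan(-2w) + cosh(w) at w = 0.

-64*w^5/15 + w^4/24 - 8*w^3/3 + w^2/2 - 2*w + 1

Combine the two series term by term.
g(0) = 1
g′(0) = -2
g′′(0) = 1
g′′′(0) = -16
g^(4)(0) = 1
g^(5)(0) = -512
The Taylor polynomial is Σ g^(k)(0)/k! · w^k.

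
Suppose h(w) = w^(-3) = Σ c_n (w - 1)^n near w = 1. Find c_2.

6

[(w - 1)^0] = 1;  [(w - 1)^1] = -3;  [(w - 1)^2] = 6.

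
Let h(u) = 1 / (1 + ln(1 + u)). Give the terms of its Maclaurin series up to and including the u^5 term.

Use the geometric series for the reciprocal, then substitute.
[u^0] = 1;  [u^1] = -1;  [u^2] = 3/2;  [u^3] = -7/3;  [u^4] = 11/3;  [u^5] = -347/60.

-347*u^5/60 + 11*u^4/3 - 7*u^3/3 + 3*u^2/2 - u + 1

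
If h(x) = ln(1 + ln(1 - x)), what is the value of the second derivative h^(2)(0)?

Compose series: expand the inner function first, then feed it into the outer expansion.
The coefficient of x^2 in the expansion is -1, so h′′(0) = 2! * (-1) = -2.

-2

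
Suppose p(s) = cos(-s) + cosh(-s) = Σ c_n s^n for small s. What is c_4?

1/12

Combine the two series term by term.
[s^0] = 2;  [s^1] = 0;  [s^2] = 0;  [s^3] = 0;  [s^4] = 1/12.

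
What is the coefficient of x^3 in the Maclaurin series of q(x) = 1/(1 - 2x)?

Differentiate repeatedly and evaluate at the center.
So c_3 = q′′′(0)/3! = 8.

8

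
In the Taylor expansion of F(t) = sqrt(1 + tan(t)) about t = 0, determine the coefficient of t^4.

Let u equal the inner series; expand the outer function in u and truncate.
F(0) = 1
F′(0) = 1/2
F′′(0) = -1/4
F′′′(0) = 11/8
F^(4)(0) = -47/16

-47/384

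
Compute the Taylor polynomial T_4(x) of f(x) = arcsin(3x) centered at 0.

9*x^3/2 + 3*x

f(0) = 0
f′(0) = 3
f′′(0) = 0
f′′′(0) = 27
f^(4)(0) = 0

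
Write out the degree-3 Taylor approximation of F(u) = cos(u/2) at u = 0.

F(0) = 1
F′(0) = 0
F′′(0) = -1/4
F′′′(0) = 0

1 - u^2/8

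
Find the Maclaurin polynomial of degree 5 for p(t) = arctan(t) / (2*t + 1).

223*t^5/15 - 22*t^4/3 + 11*t^3/3 - 2*t^2 + t

Use 1/(1 - r) = Σ r^k on the denominator, then take the Cauchy product.
[t^0] = 0;  [t^1] = 1;  [t^2] = -2;  [t^3] = 11/3;  [t^4] = -22/3;  [t^5] = 223/15.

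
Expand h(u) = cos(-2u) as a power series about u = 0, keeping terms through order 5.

2*u^4/3 - 2*u^2 + 1

h(0) = 1
h′(0) = 0
h′′(0) = -4
h′′′(0) = 0
h^(4)(0) = 16
h^(5)(0) = 0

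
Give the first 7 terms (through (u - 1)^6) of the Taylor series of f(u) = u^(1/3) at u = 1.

f(1) = 1
f′(1) = 1/3
f′′(1) = -2/9
f′′′(1) = 10/27
f^(4)(1) = -80/81
f^(5)(1) = 880/243
f^(6)(1) = -12320/729

-154*(u - 1)^6/6561 + 22*(u - 1)^5/729 - 10*(u - 1)^4/243 + 5*(u - 1)^3/81 - (u - 1)^2/9 + (u - 1)/3 + 1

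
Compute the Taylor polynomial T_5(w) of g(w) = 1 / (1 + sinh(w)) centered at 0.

-181*w^5/120 + 4*w^4/3 - 7*w^3/6 + w^2 - w + 1

Expand as Σ (-1)^k u^k with u equal to the inner function's series.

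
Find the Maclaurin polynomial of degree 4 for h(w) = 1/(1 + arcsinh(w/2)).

Substitute the inner expansion into the outer series and collect powers.

w^4/24 - 5*w^3/48 + w^2/4 - w/2 + 1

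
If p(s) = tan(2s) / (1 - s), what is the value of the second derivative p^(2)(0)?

4

Multiply the two series term by term and collect like powers.
From the series, [s^2] p = 2; multiply by 2! = 2 to get 4.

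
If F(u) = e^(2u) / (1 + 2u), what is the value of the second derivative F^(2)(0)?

Take the Cauchy product of the two expansions.
From the series, [u^2] F = 2; multiply by 2! = 2 to get 4.

4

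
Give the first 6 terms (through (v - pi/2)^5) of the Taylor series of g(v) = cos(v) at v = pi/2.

Apply the Taylor formula c_k = f^(k)(a)/k!.

-(v - pi/2)^5/120 + (v - pi/2)^3/6 - (v - pi/2)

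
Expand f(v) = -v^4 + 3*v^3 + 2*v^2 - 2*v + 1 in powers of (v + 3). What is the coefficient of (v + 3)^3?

Differentiate repeatedly and evaluate at the center.
f(-3) = -137
f′(-3) = 175
f′′(-3) = -158
f′′′(-3) = 90
So c_3 = f′′′(-3)/3! = 15.

15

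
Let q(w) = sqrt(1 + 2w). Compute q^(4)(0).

The coefficient of w^4 in the expansion is -5/8, so q^(4)(0) = 4! * (-5/8) = -15.

-15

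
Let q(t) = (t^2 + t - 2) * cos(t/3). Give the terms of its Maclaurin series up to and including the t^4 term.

-55*t^4/972 - t^3/18 + 10*t^2/9 + t - 2

Shift and add copies of the series according to the polynomial's terms.
[t^0] = -2;  [t^1] = 1;  [t^2] = 10/9;  [t^3] = -1/18;  [t^4] = -55/972.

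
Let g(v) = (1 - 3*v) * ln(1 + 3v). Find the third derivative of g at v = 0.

135

Shift and add copies of the series according to the polynomial's terms.
The coefficient of v^3 in the expansion is 45/2, so g′′′(0) = 3! * (45/2) = 135.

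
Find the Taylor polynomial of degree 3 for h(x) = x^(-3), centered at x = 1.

-10*(x - 1)^3 + 6*(x - 1)^2 - 3*(x - 1) + 1

h(1) = 1
h′(1) = -3
h′′(1) = 12
h′′′(1) = -60
The Taylor polynomial is Σ h^(k)(1)/k! · (x - 1)^k.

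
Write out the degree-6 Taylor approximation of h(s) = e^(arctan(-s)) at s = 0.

Plug the Maclaurin series of the inner function into that of the outer and collect terms.
[s^0] = 1;  [s^1] = -1;  [s^2] = 1/2;  [s^3] = 1/6;  [s^4] = -7/24;  [s^5] = -1/24;  [s^6] = 29/144.

29*s^6/144 - s^5/24 - 7*s^4/24 + s^3/6 + s^2/2 - s + 1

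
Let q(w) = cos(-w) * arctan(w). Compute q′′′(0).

Write out both Maclaurin series and multiply, keeping only the needed powers.
The coefficient of w^3 in the expansion is -5/6, so q′′′(0) = 3! * (-5/6) = -5.

-5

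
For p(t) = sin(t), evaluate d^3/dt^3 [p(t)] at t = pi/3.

The coefficient of (t - pi/3)^3 in the expansion is -1/12, so p′′′(pi/3) = 3! * (-1/12) = -1/2.

-1/2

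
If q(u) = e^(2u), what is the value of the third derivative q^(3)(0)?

Compute the successive derivatives at the expansion point and divide by k!.
From the series, [u^3] q = 4/3; multiply by 3! = 6 to get 8.

8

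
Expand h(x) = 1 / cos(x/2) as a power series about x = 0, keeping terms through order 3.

x^2/8 + 1

Divide the numerator series by the denominator series (power-series long division).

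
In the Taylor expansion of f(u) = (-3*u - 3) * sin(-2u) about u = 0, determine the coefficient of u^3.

Distribute the polynomial across the series and collect like powers.
[u^0] = 0;  [u^1] = 6;  [u^2] = 6;  [u^3] = -4.
So c_3 = f′′′(0)/3! = -4.

-4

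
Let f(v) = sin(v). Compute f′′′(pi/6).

-sqrt(3)/2

Apply the Taylor formula c_k = f^(k)(a)/k!.
From the series, [(v - pi/6)^3] f = -sqrt(3)/12; multiply by 3! = 6 to get -sqrt(3)/2.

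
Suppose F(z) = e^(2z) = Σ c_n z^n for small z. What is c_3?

4/3

F(0) = 1
F′(0) = 2
F′′(0) = 4
F′′′(0) = 8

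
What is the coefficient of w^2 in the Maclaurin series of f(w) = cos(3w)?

-9/2

Apply the Taylor formula c_k = f^(k)(a)/k!.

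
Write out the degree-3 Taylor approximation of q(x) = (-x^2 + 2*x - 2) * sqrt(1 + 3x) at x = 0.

Multiply each power in the prefactor through the base expansion.
q(0) = -2
q′(0) = -1
q′′(0) = 17/2
q′′′(0) = -171/4
Then c_k = q^(k)(0)/k! gives each Taylor coefficient.

-57*x^3/8 + 17*x^2/4 - x - 2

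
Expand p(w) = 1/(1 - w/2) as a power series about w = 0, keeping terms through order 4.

w^4/16 + w^3/8 + w^2/4 + w/2 + 1

[w^0] = 1;  [w^1] = 1/2;  [w^2] = 1/4;  [w^3] = 1/8;  [w^4] = 1/16.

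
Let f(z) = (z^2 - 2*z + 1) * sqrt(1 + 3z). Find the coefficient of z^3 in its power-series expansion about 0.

87/16

Shift and add copies of the series according to the polynomial's terms.
f(0) = 1
f′(0) = -1/2
f′′(0) = -25/4
f′′′(0) = 261/8
So c_3 = f′′′(0)/3! = 87/16.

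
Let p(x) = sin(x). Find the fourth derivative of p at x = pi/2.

From the series, [(x - pi/2)^4] p = 1/24; multiply by 4! = 24 to get 1.

1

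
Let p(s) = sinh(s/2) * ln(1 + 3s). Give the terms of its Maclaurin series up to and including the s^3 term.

-9*s^3/4 + 3*s^2/2

Multiply the two series term by term and collect like powers.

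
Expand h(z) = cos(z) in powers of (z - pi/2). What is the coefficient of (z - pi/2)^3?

1/6

h(pi/2) = 0
h′(pi/2) = -1
h′′(pi/2) = 0
h′′′(pi/2) = 1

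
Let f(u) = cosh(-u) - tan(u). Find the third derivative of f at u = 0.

Add the two expansions coefficient-wise.
The coefficient of u^3 in the expansion is -1/3, so f′′′(0) = 3! * (-1/3) = -2.

-2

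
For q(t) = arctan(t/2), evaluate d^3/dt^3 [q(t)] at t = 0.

-1/4

The coefficient of t^3 in the expansion is -1/24, so q′′′(0) = 3! * (-1/24) = -1/4.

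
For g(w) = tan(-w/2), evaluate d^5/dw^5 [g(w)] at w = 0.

The coefficient of w^5 in the expansion is -1/240, so g^(5)(0) = 5! * (-1/240) = -1/2.

-1/2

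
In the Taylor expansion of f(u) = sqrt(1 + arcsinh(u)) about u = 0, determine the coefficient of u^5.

Compose series: expand the inner function first, then feed it into the outer expansion.
f(0) = 1
f′(0) = 1/2
f′′(0) = -1/4
f′′′(0) = -1/8
f^(4)(0) = 1/16
f^(5)(0) = 129/32
So c_5 = f^(5)(0)/5! = 43/1280.

43/1280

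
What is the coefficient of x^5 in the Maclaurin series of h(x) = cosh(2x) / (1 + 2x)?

Multiply the two series term by term and collect like powers.
[x^0] = 1;  [x^1] = -2;  [x^2] = 6;  [x^3] = -12;  [x^4] = 74/3;  [x^5] = -148/3.

-148/3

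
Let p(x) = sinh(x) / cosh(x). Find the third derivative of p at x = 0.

-2

Invert the denominator's series and multiply.
The coefficient of x^3 in the expansion is -1/3, so p′′′(0) = 3! * (-1/3) = -2.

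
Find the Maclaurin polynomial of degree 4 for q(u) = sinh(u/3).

u^3/162 + u/3

[u^0] = 0;  [u^1] = 1/3;  [u^2] = 0;  [u^3] = 1/162;  [u^4] = 0.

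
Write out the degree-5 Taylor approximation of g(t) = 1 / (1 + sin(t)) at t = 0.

Write 1/(1+u) = 1 - u + u^2 - u^3 + ... and substitute the series for u.
[t^0] = 1;  [t^1] = -1;  [t^2] = 1;  [t^3] = -5/6;  [t^4] = 2/3;  [t^5] = -61/120.

-61*t^5/120 + 2*t^4/3 - 5*t^3/6 + t^2 - t + 1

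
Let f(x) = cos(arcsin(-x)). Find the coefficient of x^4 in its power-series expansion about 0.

-1/8

Compose series: expand the inner function first, then feed it into the outer expansion.
f(0) = 1
f′(0) = 0
f′′(0) = -1
f′′′(0) = 0
f^(4)(0) = -3
So c_4 = f^(4)(0)/4! = -1/8.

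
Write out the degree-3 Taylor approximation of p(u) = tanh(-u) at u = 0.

p(0) = 0
p′(0) = -1
p′′(0) = 0
p′′′(0) = 2

u^3/3 - u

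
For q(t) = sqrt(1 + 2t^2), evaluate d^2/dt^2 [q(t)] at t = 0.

From the series, [t^2] q = 1; multiply by 2! = 2 to get 2.

2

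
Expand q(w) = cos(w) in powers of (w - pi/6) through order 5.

q(pi/6) = sqrt(3)/2
q′(pi/6) = -1/2
q′′(pi/6) = -sqrt(3)/2
q′′′(pi/6) = 1/2
q^(4)(pi/6) = sqrt(3)/2
q^(5)(pi/6) = -1/2

-(w - pi/6)^5/240 + sqrt(3)*(w - pi/6)^4/48 + (w - pi/6)^3/12 - sqrt(3)*(w - pi/6)^2/4 - (w - pi/6)/2 + sqrt(3)/2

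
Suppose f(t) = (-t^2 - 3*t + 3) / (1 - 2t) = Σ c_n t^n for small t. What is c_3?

Distribute the polynomial across the series and collect like powers.

10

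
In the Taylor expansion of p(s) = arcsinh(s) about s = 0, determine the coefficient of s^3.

-1/6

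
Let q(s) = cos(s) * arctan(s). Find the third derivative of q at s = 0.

-5

Take the Cauchy product of the two expansions.
The coefficient of s^3 in the expansion is -5/6, so q′′′(0) = 3! * (-5/6) = -5.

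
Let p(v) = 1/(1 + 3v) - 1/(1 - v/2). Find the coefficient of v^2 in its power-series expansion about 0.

Combine the two series term by term.
[v^0] = 0;  [v^1] = -7/2;  [v^2] = 35/4.
So c_2 = p′′(0)/2! = 35/4.

35/4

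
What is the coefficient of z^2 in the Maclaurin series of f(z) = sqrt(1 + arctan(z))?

Plug the Maclaurin series of the inner function into that of the outer and collect terms.
f(0) = 1
f′(0) = 1/2
f′′(0) = -1/4

-1/8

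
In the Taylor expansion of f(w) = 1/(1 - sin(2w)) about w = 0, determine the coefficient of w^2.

Compose series: expand the inner function first, then feed it into the outer expansion.
f(0) = 1
f′(0) = 2
f′′(0) = 8

4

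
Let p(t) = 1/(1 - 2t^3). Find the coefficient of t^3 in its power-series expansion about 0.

c_3 = p′′′(0)/3! = 2.

2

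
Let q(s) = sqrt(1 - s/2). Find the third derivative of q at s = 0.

-3/64

The coefficient of s^3 in the expansion is -1/128, so q′′′(0) = 3! * (-1/128) = -3/64.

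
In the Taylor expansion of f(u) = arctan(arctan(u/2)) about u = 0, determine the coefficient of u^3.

Substitute the inner expansion into the outer series and collect powers.
f(0) = 0
f′(0) = 1/2
f′′(0) = 0
f′′′(0) = -1/2
Dividing each by k! gives the coefficients c_0, ..., c_3.

-1/12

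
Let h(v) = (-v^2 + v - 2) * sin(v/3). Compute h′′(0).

2/3

Shift and add copies of the series according to the polynomial's terms.
From the series, [v^2] h = 1/3; multiply by 2! = 2 to get 2/3.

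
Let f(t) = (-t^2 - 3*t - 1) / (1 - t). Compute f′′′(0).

Multiply each power in the prefactor through the base expansion.
The coefficient of t^3 in the expansion is -5, so f′′′(0) = 3! * (-5) = -30.

-30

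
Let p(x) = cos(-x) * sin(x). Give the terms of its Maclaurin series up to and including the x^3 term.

Expand each factor separately, then convolve coefficients.
p(0) = 0
p′(0) = 1
p′′(0) = 0
p′′′(0) = -4

-2*x^3/3 + x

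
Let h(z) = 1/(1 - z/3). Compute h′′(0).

Use the known series and substitute for the argument.
The coefficient of z^2 in the expansion is 1/9, so h′′(0) = 2! * (1/9) = 2/9.

2/9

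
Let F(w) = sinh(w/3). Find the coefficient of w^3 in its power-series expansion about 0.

F(0) = 0
F′(0) = 1/3
F′′(0) = 0
F′′′(0) = 1/27

1/162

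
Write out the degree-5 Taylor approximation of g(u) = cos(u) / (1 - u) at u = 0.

Expand 1/(denominator) as a geometric series and multiply by the numerator's series.
[u^0] = 1;  [u^1] = 1;  [u^2] = 1/2;  [u^3] = 1/2;  [u^4] = 13/24;  [u^5] = 13/24.

13*u^5/24 + 13*u^4/24 + u^3/2 + u^2/2 + u + 1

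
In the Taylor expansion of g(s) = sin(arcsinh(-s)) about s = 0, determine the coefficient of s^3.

Compose series: expand the inner function first, then feed it into the outer expansion.
[s^0] = 0;  [s^1] = -1;  [s^2] = 0;  [s^3] = 1/3.

1/3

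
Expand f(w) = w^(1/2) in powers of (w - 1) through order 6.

Use the known series and substitute for the argument.
[(w - 1)^0] = 1;  [(w - 1)^1] = 1/2;  [(w - 1)^2] = -1/8;  [(w - 1)^3] = 1/16;  [(w - 1)^4] = -5/128;  [(w - 1)^5] = 7/256;  [(w - 1)^6] = -21/1024.

-21*(w - 1)^6/1024 + 7*(w - 1)^5/256 - 5*(w - 1)^4/128 + (w - 1)^3/16 - (w - 1)^2/8 + (w - 1)/2 + 1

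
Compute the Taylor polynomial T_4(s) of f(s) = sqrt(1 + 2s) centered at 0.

-5*s^4/8 + s^3/2 - s^2/2 + s + 1

Use the known series and substitute for the argument.
f(0) = 1
f′(0) = 1
f′′(0) = -1
f′′′(0) = 3
f^(4)(0) = -15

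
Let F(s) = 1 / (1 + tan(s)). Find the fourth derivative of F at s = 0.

Write 1/(1+u) = 1 - u + u^2 - u^3 + ... and substitute the series for u.
From the series, [s^4] F = 5/3; multiply by 4! = 24 to get 40.

40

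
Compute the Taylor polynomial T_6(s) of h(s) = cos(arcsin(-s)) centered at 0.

Substitute the inner expansion into the outer series and collect powers.
h(0) = 1
h′(0) = 0
h′′(0) = -1
h′′′(0) = 0
h^(4)(0) = -3
h^(5)(0) = 0
h^(6)(0) = -45
The Taylor polynomial is Σ h^(k)(0)/k! · s^k.

-s^6/16 - s^4/8 - s^2/2 + 1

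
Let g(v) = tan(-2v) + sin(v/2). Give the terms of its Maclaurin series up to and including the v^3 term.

-43*v^3/16 - 3*v/2

Expand each term separately and add.
g(0) = 0
g′(0) = -3/2
g′′(0) = 0
g′′′(0) = -129/8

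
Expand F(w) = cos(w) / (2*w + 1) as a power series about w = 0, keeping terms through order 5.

Multiply the numerator's expansion by the denominator's geometric series.
F(0) = 1
F′(0) = -2
F′′(0) = 7
F′′′(0) = -42
F^(4)(0) = 337
F^(5)(0) = -3370

-337*w^5/12 + 337*w^4/24 - 7*w^3 + 7*w^2/2 - 2*w + 1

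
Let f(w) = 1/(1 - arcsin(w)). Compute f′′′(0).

Plug the Maclaurin series of the inner function into that of the outer and collect terms.
From the series, [w^3] f = 7/6; multiply by 3! = 6 to get 7.

7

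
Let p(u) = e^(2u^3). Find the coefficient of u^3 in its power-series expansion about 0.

2

[u^0] = 1;  [u^1] = 0;  [u^2] = 0;  [u^3] = 2.
So c_3 = p′′′(0)/3! = 2.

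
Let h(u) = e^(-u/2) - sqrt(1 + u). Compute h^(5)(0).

-53/16

Combine the two series term by term.
The coefficient of u^5 in the expansion is -53/1920, so h^(5)(0) = 5! * (-53/1920) = -53/16.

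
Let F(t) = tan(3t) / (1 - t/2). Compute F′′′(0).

Take the Cauchy product of the two expansions.
From the series, [t^3] F = 39/4; multiply by 3! = 6 to get 117/2.

117/2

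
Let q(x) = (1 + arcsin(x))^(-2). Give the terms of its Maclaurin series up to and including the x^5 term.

Plug the Maclaurin series of the inner function into that of the outer and collect terms.
q(0) = 1
q′(0) = -2
q′′(0) = 6
q′′′(0) = -26
q^(4)(0) = 144
q^(5)(0) = -978

-163*x^5/20 + 6*x^4 - 13*x^3/3 + 3*x^2 - 2*x + 1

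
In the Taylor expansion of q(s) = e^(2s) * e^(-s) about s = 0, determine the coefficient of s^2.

Multiply the two series term by term and collect like powers.
So c_2 = q′′(0)/2! = 1/2.

1/2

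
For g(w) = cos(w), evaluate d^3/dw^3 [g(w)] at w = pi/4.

The coefficient of (w - pi/4)^3 in the expansion is sqrt(2)/12, so g′′′(pi/4) = 3! * (sqrt(2)/12) = sqrt(2)/2.

sqrt(2)/2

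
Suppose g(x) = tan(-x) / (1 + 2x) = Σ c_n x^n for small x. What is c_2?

Write out both Maclaurin series and multiply, keeping only the needed powers.
So c_2 = g′′(0)/2! = 2.

2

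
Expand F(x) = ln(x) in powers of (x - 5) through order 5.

(x - 5)^5/15625 - (x - 5)^4/2500 + (x - 5)^3/375 - (x - 5)^2/50 + (x - 5)/5 + ln(5)

Differentiate repeatedly and evaluate at the center.
[(x - 5)^0] = ln(5);  [(x - 5)^1] = 1/5;  [(x - 5)^2] = -1/50;  [(x - 5)^3] = 1/375;  [(x - 5)^4] = -1/2500;  [(x - 5)^5] = 1/15625.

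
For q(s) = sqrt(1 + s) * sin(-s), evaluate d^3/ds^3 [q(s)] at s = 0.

7/4

Multiply the two series term by term and collect like powers.
The coefficient of s^3 in the expansion is 7/24, so q′′′(0) = 3! * (7/24) = 7/4.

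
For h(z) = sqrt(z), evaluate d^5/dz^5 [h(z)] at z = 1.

105/32

From the series, [(z - 1)^5] h = 7/256; multiply by 5! = 120 to get 105/32.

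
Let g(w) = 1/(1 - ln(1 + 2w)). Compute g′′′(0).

Compose series: expand the inner function first, then feed it into the outer expansion.
The coefficient of w^3 in the expansion is 8/3, so g′′′(0) = 3! * (8/3) = 16.

16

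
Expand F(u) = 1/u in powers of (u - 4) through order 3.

Differentiate repeatedly and evaluate at the center.
[(u - 4)^0] = 1/4;  [(u - 4)^1] = -1/16;  [(u - 4)^2] = 1/64;  [(u - 4)^3] = -1/256.

-(u - 4)^3/256 + (u - 4)^2/64 - (u - 4)/16 + 1/4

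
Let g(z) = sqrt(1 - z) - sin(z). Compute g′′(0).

-1/4

Expand each term separately and add.
The coefficient of z^2 in the expansion is -1/8, so g′′(0) = 2! * (-1/8) = -1/4.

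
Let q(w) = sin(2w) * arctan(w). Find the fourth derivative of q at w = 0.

-48

Multiply the two series term by term and collect like powers.
From the series, [w^4] q = -2; multiply by 4! = 24 to get -48.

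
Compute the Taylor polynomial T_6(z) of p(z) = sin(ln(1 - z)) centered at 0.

z^6/8 + z^5/12 - z^3/6 - z^2/2 - z

Compose series: expand the inner function first, then feed it into the outer expansion.
p(0) = 0
p′(0) = -1
p′′(0) = -1
p′′′(0) = -1
p^(4)(0) = 0
p^(5)(0) = 10
p^(6)(0) = 90
The Taylor polynomial is Σ p^(k)(0)/k! · z^k.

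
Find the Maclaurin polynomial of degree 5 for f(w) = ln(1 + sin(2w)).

4*w^5/3 - 4*w^4/3 + 4*w^3/3 - 2*w^2 + 2*w

Plug the Maclaurin series of the inner function into that of the outer and collect terms.
f(0) = 0
f′(0) = 2
f′′(0) = -4
f′′′(0) = 8
f^(4)(0) = -32
f^(5)(0) = 160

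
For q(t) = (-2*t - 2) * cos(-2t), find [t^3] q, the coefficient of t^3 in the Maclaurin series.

4

Shift and add copies of the series according to the polynomial's terms.
q(0) = -2
q′(0) = -2
q′′(0) = 8
q′′′(0) = 24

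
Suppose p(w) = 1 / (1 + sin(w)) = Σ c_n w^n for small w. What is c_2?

1

Use the geometric series for the reciprocal, then substitute.
So c_2 = p′′(0)/2! = 1.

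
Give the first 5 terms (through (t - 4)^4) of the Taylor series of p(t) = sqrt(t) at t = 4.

Use the known series and substitute for the argument.
p(4) = 2
p′(4) = 1/4
p′′(4) = -1/32
p′′′(4) = 3/256
p^(4)(4) = -15/2048

-5*(t - 4)^4/16384 + (t - 4)^3/512 - (t - 4)^2/64 + (t - 4)/4 + 2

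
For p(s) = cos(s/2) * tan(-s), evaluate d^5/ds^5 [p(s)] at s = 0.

-181/16

Expand each factor separately, then convolve coefficients.
The coefficient of s^5 in the expansion is -181/1920, so p^(5)(0) = 5! * (-181/1920) = -181/16.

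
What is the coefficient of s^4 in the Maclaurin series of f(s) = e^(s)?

f(0) = 1
f′(0) = 1
f′′(0) = 1
f′′′(0) = 1
f^(4)(0) = 1
So c_4 = f^(4)(0)/4! = 1/24.

1/24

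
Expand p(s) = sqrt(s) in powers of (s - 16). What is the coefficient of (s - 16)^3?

1/16384

Compute the successive derivatives at the expansion point and divide by k!.
p(16) = 4
p′(16) = 1/8
p′′(16) = -1/256
p′′′(16) = 3/8192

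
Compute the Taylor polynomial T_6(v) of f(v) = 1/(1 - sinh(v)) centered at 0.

77*v^6/45 + 181*v^5/120 + 4*v^4/3 + 7*v^3/6 + v^2 + v + 1

Substitute the inner expansion into the outer series and collect powers.
f(0) = 1
f′(0) = 1
f′′(0) = 2
f′′′(0) = 7
f^(4)(0) = 32
f^(5)(0) = 181
f^(6)(0) = 1232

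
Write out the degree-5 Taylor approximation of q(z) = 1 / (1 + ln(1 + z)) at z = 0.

-347*z^5/60 + 11*z^4/3 - 7*z^3/3 + 3*z^2/2 - z + 1

Expand as Σ (-1)^k u^k with u equal to the inner function's series.
[z^0] = 1;  [z^1] = -1;  [z^2] = 3/2;  [z^3] = -7/3;  [z^4] = 11/3;  [z^5] = -347/60.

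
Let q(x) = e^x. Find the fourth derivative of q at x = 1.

From the series, [(x - 1)^4] q = e/24; multiply by 4! = 24 to get e.

e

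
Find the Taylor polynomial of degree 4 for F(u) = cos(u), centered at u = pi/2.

(u - pi/2)^3/6 - (u - pi/2)

F(pi/2) = 0
F′(pi/2) = -1
F′′(pi/2) = 0
F′′′(pi/2) = 1
F^(4)(pi/2) = 0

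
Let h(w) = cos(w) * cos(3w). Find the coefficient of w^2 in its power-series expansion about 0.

-5

Expand each factor separately, then convolve coefficients.
h(0) = 1
h′(0) = 0
h′′(0) = -10
The Taylor polynomial is Σ h^(k)(0)/k! · w^k.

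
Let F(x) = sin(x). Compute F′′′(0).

Use the known series and substitute for the argument.
The coefficient of x^3 in the expansion is -1/6, so F′′′(0) = 3! * (-1/6) = -1.

-1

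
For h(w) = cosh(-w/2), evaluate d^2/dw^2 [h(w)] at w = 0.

From the series, [w^2] h = 1/8; multiply by 2! = 2 to get 1/4.

1/4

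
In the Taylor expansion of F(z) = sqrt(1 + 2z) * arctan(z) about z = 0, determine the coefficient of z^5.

-31/120

Write out both Maclaurin series and multiply, keeping only the needed powers.
F(0) = 0
F′(0) = 1
F′′(0) = 2
F′′′(0) = -5
F^(4)(0) = 4
F^(5)(0) = -31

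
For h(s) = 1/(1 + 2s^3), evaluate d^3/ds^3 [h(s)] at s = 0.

-12

Compute the successive derivatives at the expansion point and divide by k!.
From the series, [s^3] h = -2; multiply by 3! = 6 to get -12.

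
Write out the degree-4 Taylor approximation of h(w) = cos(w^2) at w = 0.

Compute the successive derivatives at the expansion point and divide by k!.
h(0) = 1
h′(0) = 0
h′′(0) = 0
h′′′(0) = 0
h^(4)(0) = -12

1 - w^4/2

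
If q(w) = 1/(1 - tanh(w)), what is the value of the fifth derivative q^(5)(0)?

Plug the Maclaurin series of the inner function into that of the outer and collect terms.
The coefficient of w^5 in the expansion is 2/15, so q^(5)(0) = 5! * (2/15) = 16.

16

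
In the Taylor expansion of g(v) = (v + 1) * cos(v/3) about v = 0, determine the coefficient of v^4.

1/1944

Distribute the polynomial across the series and collect like powers.
g(0) = 1
g′(0) = 1
g′′(0) = -1/9
g′′′(0) = -1/3
g^(4)(0) = 1/81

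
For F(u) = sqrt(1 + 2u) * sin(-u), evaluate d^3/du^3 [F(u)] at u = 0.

Write out both Maclaurin series and multiply, keeping only the needed powers.
The coefficient of u^3 in the expansion is 2/3, so F′′′(0) = 3! * (2/3) = 4.

4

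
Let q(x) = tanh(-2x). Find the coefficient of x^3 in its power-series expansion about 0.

c_3 = q′′′(0)/3! = 8/3.

8/3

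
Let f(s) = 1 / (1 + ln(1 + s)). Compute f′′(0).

3

Expand as Σ (-1)^k u^k with u equal to the inner function's series.
The coefficient of s^2 in the expansion is 3/2, so f′′(0) = 2! * (3/2) = 3.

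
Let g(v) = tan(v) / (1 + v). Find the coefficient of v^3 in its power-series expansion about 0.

4/3

Write out both Maclaurin series and multiply, keeping only the needed powers.
g(0) = 0
g′(0) = 1
g′′(0) = -2
g′′′(0) = 8
So c_3 = g′′′(0)/3! = 4/3.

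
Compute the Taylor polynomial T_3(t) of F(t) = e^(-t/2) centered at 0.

[t^0] = 1;  [t^1] = -1/2;  [t^2] = 1/8;  [t^3] = -1/48.

-t^3/48 + t^2/8 - t/2 + 1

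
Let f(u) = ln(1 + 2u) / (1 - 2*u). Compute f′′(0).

Multiply the numerator's expansion by the denominator's geometric series.
The coefficient of u^2 in the expansion is 2, so f′′(0) = 2! * (2) = 4.

4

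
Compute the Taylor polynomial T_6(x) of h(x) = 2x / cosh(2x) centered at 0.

Invert the denominator's series and multiply.
h(0) = 0
h′(0) = 2
h′′(0) = 0
h′′′(0) = -24
h^(4)(0) = 0
h^(5)(0) = 800
h^(6)(0) = 0
The Taylor polynomial is Σ h^(k)(0)/k! · x^k.

20*x^5/3 - 4*x^3 + 2*x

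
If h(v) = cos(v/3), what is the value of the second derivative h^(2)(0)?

The coefficient of v^2 in the expansion is -1/18, so h′′(0) = 2! * (-1/18) = -1/9.

-1/9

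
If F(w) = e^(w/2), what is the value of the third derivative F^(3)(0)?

1/8

The coefficient of w^3 in the expansion is 1/48, so F′′′(0) = 3! * (1/48) = 1/8.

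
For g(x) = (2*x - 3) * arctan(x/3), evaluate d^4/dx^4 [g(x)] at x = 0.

Shift and add copies of the series according to the polynomial's terms.
The coefficient of x^4 in the expansion is -2/81, so g^(4)(0) = 4! * (-2/81) = -16/27.

-16/27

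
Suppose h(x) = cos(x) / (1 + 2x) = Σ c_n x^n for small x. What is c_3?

Multiply the two series term by term and collect like powers.
So c_3 = h′′′(0)/3! = -7.

-7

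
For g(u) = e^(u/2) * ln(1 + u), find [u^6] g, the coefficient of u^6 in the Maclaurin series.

-53/576

Multiply the two series term by term and collect like powers.
g(0) = 0
g′(0) = 1
g′′(0) = 0
g′′′(0) = 5/4
g^(4)(0) = -3
g^(5)(0) = 209/16
g^(6)(0) = -265/4
So c_6 = g^(6)(0)/6! = -53/576.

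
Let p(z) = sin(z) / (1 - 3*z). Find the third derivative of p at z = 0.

Use 1/(1 - r) = Σ r^k on the denominator, then take the Cauchy product.
From the series, [z^3] p = 53/6; multiply by 3! = 6 to get 53.

53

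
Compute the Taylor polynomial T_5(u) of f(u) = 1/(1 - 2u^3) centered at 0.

2*u^3 + 1

[u^0] = 1;  [u^1] = 0;  [u^2] = 0;  [u^3] = 2;  [u^4] = 0;  [u^5] = 0.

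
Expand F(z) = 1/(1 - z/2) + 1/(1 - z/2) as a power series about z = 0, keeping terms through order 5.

Expand each term separately and add.
F(0) = 2
F′(0) = 1
F′′(0) = 1
F′′′(0) = 3/2
F^(4)(0) = 3
F^(5)(0) = 15/2
The Taylor polynomial is Σ F^(k)(0)/k! · z^k.

z^5/16 + z^4/8 + z^3/4 + z^2/2 + z + 2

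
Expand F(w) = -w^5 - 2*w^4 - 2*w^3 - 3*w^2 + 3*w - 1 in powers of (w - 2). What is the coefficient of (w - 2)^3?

-58

F(2) = -87
F′(2) = -177
F′′(2) = -286
F′′′(2) = -348
The Taylor polynomial is Σ F^(k)(2)/k! · (w - 2)^k.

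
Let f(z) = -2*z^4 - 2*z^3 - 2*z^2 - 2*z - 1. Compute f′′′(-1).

36

Use the known series and substitute for the argument.
The coefficient of (z + 1)^3 in the expansion is 6, so f′′′(-1) = 3! * (6) = 36.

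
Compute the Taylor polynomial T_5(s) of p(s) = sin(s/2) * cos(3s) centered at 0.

Expand each factor separately, then convolve coefficients.
p(0) = 0
p′(0) = 1/2
p′′(0) = 0
p′′′(0) = -109/8
p^(4)(0) = 0
p^(5)(0) = 6841/32

6841*s^5/3840 - 109*s^3/48 + s/2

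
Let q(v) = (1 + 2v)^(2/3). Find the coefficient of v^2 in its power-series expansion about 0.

-4/9

q(0) = 1
q′(0) = 4/3
q′′(0) = -8/9
Dividing each by k! gives the coefficients c_0, ..., c_2.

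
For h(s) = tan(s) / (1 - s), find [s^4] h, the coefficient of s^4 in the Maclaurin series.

Expand each factor separately, then convolve coefficients.
[s^0] = 0;  [s^1] = 1;  [s^2] = 1;  [s^3] = 4/3;  [s^4] = 4/3.
So c_4 = h^(4)(0)/4! = 4/3.

4/3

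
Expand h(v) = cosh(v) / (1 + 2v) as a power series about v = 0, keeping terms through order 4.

Take the Cauchy product of the two expansions.
[v^0] = 1;  [v^1] = -2;  [v^2] = 9/2;  [v^3] = -9;  [v^4] = 433/24.

433*v^4/24 - 9*v^3 + 9*v^2/2 - 2*v + 1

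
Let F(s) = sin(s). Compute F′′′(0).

Differentiate repeatedly and evaluate at the center.
The coefficient of s^3 in the expansion is -1/6, so F′′′(0) = 3! * (-1/6) = -1.

-1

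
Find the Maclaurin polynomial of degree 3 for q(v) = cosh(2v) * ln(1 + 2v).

Write out both Maclaurin series and multiply, keeping only the needed powers.
q(0) = 0
q′(0) = 2
q′′(0) = -4
q′′′(0) = 40
The Taylor polynomial is Σ q^(k)(0)/k! · v^k.

20*v^3/3 - 2*v^2 + 2*v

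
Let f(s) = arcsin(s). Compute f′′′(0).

1

The coefficient of s^3 in the expansion is 1/6, so f′′′(0) = 3! * (1/6) = 1.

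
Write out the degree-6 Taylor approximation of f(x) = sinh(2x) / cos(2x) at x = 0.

48*x^5/5 + 16*x^3/3 + 2*x

Write the quotient as an unknown series and match coefficients against numerator = denominator · series.
f(0) = 0
f′(0) = 2
f′′(0) = 0
f′′′(0) = 32
f^(4)(0) = 0
f^(5)(0) = 1152
f^(6)(0) = 0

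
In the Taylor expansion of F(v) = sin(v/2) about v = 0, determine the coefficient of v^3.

-1/48

Compute the successive derivatives at the expansion point and divide by k!.
So c_3 = F′′′(0)/3! = -1/48.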